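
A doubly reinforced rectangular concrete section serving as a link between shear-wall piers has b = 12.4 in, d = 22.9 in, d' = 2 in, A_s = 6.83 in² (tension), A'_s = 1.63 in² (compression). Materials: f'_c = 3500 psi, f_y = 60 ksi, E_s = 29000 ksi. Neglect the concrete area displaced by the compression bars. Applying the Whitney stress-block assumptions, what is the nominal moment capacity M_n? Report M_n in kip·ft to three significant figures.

Assume both steels yield.
a = (A_s − A'_s) f_y/(0.85 f'_c b) = (6.83 − 1.63) × 60/(0.85 × 3.5 × 12.4) = 8.458 in.
c = a/β₁ = 8.458/0.85 = 9.951 in; ε'_s = 0.003(c − d')/c = 0.0024 ≥ ε_y = 0.0021, so the compression steel yields.
M_n = (A_s − A'_s) f_y (d − a/2) + A'_s f_y (d − d') = 312 × (22.9 − 4.229) + 97.8 × (22.9 − 2) = 5825.4 + 2044.0 = 7869.4 kip·in = 7869.4/12 = 655.78 kip·ft.

M_n ≈ 656 kip·ft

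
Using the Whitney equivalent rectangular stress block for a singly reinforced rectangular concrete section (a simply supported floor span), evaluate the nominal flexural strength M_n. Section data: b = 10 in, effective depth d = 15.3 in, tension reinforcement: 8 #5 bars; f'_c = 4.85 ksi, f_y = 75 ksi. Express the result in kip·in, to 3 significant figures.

A_s = 8 × 0.31 = 2.48 in².
T = A_s f_y = 2.48 × 75 = 186 kips.
a = T/(0.85 f'_c b) = 186/(0.85 × 4.85 × 10) = 4.512 in.
M_n = T(d − a/2) = 186 × (15.3 − 2.256) = 2426.2 kip·in.

M_n ≈ 2430 kip·in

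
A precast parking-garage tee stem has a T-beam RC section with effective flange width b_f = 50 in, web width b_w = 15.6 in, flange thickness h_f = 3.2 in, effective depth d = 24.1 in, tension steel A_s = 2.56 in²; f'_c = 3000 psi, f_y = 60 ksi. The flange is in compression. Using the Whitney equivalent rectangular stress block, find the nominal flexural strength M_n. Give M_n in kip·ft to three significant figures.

M_n ≈ 301 kip·ft

Tension: T = A_s f_y = 2.56 × 60 = 153.6 kips.
Try a within the flange: a = T/(0.85 f'_c b_f) = 153.6/(0.85 × 3 × 50) = 1.205 in.
Since a = 1.205 ≤ h_f = 3.2 in, the stress block lies entirely in the flange; analyse as a rectangular beam of width b_f.
M_n = T(d − a/2) = 153.6 × (24.1 − 0.6025) = 3609.2 kip·in.
M_n = 3609.2/12 = 300.77 kip·ft.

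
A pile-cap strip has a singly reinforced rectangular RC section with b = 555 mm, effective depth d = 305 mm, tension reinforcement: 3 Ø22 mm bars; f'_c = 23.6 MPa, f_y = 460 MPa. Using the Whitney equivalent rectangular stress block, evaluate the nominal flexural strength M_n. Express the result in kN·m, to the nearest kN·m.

A_s = 3 × 380 = 1140 mm².
T = A_s f_y = 1140 × 460 = 524400 N = 524.4 kN.
From C = T: a = T/(0.85 f'_c b) = 524400/(0.85 × 23.6 × 555) = 47.10 mm.
M_n = T(d − a/2) = 524.4 kN × (305 − 23.55) mm = 147.59 kN·m.

M_n ≈ 148 kN·m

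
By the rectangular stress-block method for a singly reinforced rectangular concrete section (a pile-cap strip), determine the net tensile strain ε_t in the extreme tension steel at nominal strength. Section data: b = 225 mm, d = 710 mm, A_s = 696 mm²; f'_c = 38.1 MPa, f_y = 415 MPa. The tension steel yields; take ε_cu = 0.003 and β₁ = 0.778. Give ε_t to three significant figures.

ε_t ≈ 0.0388

a = A_s f_y/(0.85 f'_c b) = 39.64 mm.
β₁ = 0.778, so c = a/β₁ = 39.64/0.778 = 50.95 mm.
From the linear strain diagram with ε_cu = 0.003: ε_t = 0.003 (d − c)/c = 0.003 × (710 − 50.95)/50.95 = 0.0388.
Since ε_t ≥ 0.005, the section is tension-controlled.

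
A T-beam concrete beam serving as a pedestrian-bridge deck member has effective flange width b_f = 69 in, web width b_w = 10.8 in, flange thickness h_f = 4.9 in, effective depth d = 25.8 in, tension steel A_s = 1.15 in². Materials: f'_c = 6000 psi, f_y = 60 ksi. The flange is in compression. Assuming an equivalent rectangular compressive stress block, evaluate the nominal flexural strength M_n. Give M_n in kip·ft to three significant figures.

Tension: T = A_s f_y = 1.15 × 60 = 69 kips.
Try a within the flange: a = T/(0.85 f'_c b_f) = 69/(0.85 × 6 × 69) = 0.196 in.
Since a = 0.196 ≤ h_f = 4.9 in, the stress block lies entirely in the flange; analyse as a rectangular beam of width b_f.
M_n = T(d − a/2) = 69 × (25.8 − 0.098) = 1773.4 kip·in.
M_n = 1773.4/12 = 147.78 kip·ft.

M_n ≈ 148 kip·ft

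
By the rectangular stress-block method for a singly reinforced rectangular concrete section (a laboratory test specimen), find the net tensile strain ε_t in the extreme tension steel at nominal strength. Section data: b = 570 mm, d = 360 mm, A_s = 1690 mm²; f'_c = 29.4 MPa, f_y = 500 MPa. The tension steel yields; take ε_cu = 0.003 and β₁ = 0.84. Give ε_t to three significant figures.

a = A_s f_y/(0.85 f'_c b) = 59.32 mm.
β₁ = 0.84, so c = a/β₁ = 59.32/0.84 = 70.62 mm.
From the linear strain diagram with ε_cu = 0.003: ε_t = 0.003 (d − c)/c = 0.003 × (360 − 70.62)/70.62 = 0.0123.
Since ε_t ≥ 0.005, the section is tension-controlled.

ε_t ≈ 0.0123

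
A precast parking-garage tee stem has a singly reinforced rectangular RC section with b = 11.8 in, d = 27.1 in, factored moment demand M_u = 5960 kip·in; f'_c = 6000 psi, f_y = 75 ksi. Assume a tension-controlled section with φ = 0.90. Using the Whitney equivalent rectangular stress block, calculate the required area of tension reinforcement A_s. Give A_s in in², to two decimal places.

M_n = M_u/φ = 5960/0.90 = 6622.22 kip·in.
From M_n = 0.85 f'_c a b (d − a/2):
a = d − √(d² − 2M_n/(0.85 f'_c b)) = 27.1 − √(27.1² − 2 × 6622.22/(0.85 × 6 × 11.8)) = 4.421 in.
A_s = 0.85 f'_c a b / f_y = 0.85 × 6 × 4.421 × 11.8 / 75 = 3.547 in².

A_s ≈ 3.55 in²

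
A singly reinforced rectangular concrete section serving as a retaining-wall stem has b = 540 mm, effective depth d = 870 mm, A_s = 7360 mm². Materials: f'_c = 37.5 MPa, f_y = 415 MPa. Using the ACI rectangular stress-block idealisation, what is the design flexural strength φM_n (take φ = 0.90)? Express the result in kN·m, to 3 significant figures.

φM_n ≈ 2150 kN·m

T = A_s f_y = 7360 × 415 = 3054400 N = 3054.4 kN.
From C = T: a = T/(0.85 f'_c b) = 3054400/(0.85 × 37.5 × 540) = 177.45 mm.
M_n = T(d − a/2) = 3054.4 kN × (870 − 88.725) mm = 2386.33 kN·m.
φM_n = 0.90 × 2386.33 = 2147.70 kN·m.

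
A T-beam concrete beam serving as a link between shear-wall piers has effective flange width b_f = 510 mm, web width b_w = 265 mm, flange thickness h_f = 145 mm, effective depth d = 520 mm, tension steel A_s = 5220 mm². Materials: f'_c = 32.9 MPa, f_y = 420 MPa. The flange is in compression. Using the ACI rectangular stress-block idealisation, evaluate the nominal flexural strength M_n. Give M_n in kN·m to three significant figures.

M_n ≈ 971 kN·m

Tension: T = A_s f_y = 5220 × 420 = 2192400 N.
Try a within the flange: a = T/(0.85 f'_c b_f) = 2192400/(0.85 × 32.9 × 510) = 153.72 mm.
a = 153.72 > h_f = 145 mm: the block extends into the web. Split into flange-overhang and web parts.
C_f = 0.85 f'_c (b_f − b_w) h_f = 0.85 × 32.9 × (510 − 265) × 145 = 993457 N.
Remaining web compression depth: a_w = (T − C_f)/(0.85 f'_c b_w) = (2192400 − 993457)/(0.85 × 32.9 × 265) = 161.78 mm.
M_n = C_f(d − h_f/2) + (T − C_f)(d − a_w/2) = 993457 × (520 − 72.5) + 1198943 × (520 − 80.89) = 444.57 + 526.47 = 971.04 × 10⁶ N·mm.
M_n = 971.04 kN·m.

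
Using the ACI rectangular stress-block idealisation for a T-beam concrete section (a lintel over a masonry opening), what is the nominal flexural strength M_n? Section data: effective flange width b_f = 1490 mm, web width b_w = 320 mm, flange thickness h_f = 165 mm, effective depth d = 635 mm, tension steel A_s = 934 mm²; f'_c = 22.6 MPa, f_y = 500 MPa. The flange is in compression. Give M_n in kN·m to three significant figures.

Tension: T = A_s f_y = 934 × 500 = 467000 N.
Try a within the flange: a = T/(0.85 f'_c b_f) = 467000/(0.85 × 22.6 × 1490) = 16.32 mm.
Since a = 16.32 ≤ h_f = 165 mm, the stress block lies entirely in the flange; analyse as a rectangular beam of width b_f.
M_n = T(d − a/2) = 467000 × (635 − 8.16) = 292.73 × 10⁶ N·mm.
M_n = 292.73 kN·m.

M_n ≈ 293 kN·m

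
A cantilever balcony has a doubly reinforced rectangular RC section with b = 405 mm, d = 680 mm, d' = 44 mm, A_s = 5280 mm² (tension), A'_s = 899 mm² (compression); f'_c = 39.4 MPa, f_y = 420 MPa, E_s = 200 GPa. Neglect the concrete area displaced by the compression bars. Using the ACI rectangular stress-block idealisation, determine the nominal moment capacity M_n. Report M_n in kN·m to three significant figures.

Assume both tension and compression steel yield.
Net tension couple steel: A_s − A'_s = 4381 mm².
a = (A_s − A'_s) f_y / (0.85 f'_c b) = 1840020/(0.85 × 39.4 × 405) = 135.66 mm.
c = a/β₁ = 135.66/0.769 = 176.41 mm; ε'_s = 0.003(c − d')/c = 0.0023 ≥ f_y/E_s = 0.0021, so compression steel does yield.
M_n = (A_s − A'_s) f_y (d − a/2) + A'_s f_y (d − d') = [1840020 × (680 − 67.83) + 377580 × (680 − 44)] × 10⁻⁶ = 1126.41 + 240.14 = 1366.55 kN·m.

M_n ≈ 1370 kN·m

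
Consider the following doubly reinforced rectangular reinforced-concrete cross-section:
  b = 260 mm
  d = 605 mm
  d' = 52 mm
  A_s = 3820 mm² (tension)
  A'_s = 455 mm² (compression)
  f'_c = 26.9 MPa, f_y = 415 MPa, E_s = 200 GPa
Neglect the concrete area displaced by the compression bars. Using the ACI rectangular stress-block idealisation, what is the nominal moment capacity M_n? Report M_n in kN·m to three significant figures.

M_n ≈ 785 kN·m

Assume both tension and compression steel yield.
Net tension couple steel: A_s − A'_s = 3365 mm².
a = (A_s − A'_s) f_y / (0.85 f'_c b) = 1396475/(0.85 × 26.9 × 260) = 234.90 mm.
c = a/β₁ = 234.90/0.85 = 276.35 mm; ε'_s = 0.003(c − d')/c = 0.0024 ≥ f_y/E_s = 0.0021, so compression steel does yield.
M_n = (A_s − A'_s) f_y (d − a/2) + A'_s f_y (d − d') = [1396475 × (605 − 117.45) + 188825 × (605 − 52)] × 10⁻⁶ = 680.85 + 104.42 = 785.27 kN·m.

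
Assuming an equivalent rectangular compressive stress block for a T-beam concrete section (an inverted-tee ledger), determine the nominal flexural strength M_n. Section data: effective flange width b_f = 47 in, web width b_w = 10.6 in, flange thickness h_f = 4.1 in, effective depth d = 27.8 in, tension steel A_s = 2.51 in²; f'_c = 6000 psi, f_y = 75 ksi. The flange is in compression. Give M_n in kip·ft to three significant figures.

Tension: T = A_s f_y = 2.51 × 75 = 188.25 kips.
Try a within the flange: a = T/(0.85 f'_c b_f) = 188.25/(0.85 × 6 × 47) = 0.785 in.
Since a = 0.785 ≤ h_f = 4.1 in, the stress block lies entirely in the flange; analyse as a rectangular beam of width b_f.
M_n = T(d − a/2) = 188.25 × (27.8 − 0.3925) = 5159.5 kip·in.
M_n = 5159.5/12 = 429.96 kip·ft.

M_n ≈ 430 kip·ft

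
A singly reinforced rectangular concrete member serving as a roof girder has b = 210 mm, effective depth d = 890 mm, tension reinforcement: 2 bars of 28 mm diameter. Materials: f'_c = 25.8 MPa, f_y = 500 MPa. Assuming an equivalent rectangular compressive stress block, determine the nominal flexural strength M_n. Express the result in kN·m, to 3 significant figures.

M_n ≈ 507 kN·m

A_s = 2 × 616 = 1232 mm².
T = A_s f_y = 1232 × 500 = 616000 N = 616 kN.
From C = T: a = T/(0.85 f'_c b) = 616000/(0.85 × 25.8 × 210) = 133.76 mm.
M_n = T(d − a/2) = 616 kN × (890 − 66.88) mm = 507.04 kN·m.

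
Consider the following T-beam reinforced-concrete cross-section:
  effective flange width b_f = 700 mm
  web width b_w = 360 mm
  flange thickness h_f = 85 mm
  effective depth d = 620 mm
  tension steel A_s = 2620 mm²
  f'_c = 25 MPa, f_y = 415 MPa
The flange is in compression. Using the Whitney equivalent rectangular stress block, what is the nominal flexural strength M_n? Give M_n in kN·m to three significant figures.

Tension: T = A_s f_y = 2620 × 415 = 1087300 N.
Try a within the flange: a = T/(0.85 f'_c b_f) = 1087300/(0.85 × 25 × 700) = 73.10 mm.
Since a = 73.10 ≤ h_f = 85 mm, the stress block lies entirely in the flange; analyse as a rectangular beam of width b_f.
M_n = T(d − a/2) = 1087300 × (620 − 36.55) = 634.39 × 10⁶ N·mm.
M_n = 634.39 kN·m.

M_n ≈ 634 kN·m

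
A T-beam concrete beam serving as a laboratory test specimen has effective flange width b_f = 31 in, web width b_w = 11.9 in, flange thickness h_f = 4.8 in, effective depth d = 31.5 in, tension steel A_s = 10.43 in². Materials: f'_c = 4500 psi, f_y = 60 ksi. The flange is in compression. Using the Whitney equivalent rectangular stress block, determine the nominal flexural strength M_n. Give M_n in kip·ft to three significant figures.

M_n ≈ 1500 kip·ft

Tension: T = A_s f_y = 10.43 × 60 = 625.8 kips.
Try a within the flange: a = T/(0.85 f'_c b_f) = 625.8/(0.85 × 4.5 × 31) = 5.278 in.
a = 5.278 > h_f = 4.8 in: the block extends into the web. Split into flange-overhang and web parts.
C_f = 0.85 f'_c (b_f − b_w) h_f = 0.85 × 4.5 × (31 − 11.9) × 4.8 = 350.7 kips.
Remaining web compression depth: a_w = (T − C_f)/(0.85 f'_c b_w) = (625.8 − 350.7)/(0.85 × 4.5 × 11.9) = 6.044 in.
M_n = C_f(d − h_f/2) + (T − C_f)(d − a_w/2) = 350.7 × (31.5 − 2.4) + 275.1 × (31.5 − 3.022) = 10205.4 + 7834.3 = 18039.7 kip·in.
M_n = 18039.7/12 = 1503.31 kip·ft.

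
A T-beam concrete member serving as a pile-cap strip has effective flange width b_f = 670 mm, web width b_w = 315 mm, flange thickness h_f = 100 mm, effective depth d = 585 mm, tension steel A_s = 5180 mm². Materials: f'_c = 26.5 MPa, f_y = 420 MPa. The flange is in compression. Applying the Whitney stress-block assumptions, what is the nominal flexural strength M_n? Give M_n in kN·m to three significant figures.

M_n ≈ 1100 kN·m

Tension: T = A_s f_y = 5180 × 420 = 2175600 N.
Try a within the flange: a = T/(0.85 f'_c b_f) = 2175600/(0.85 × 26.5 × 670) = 144.16 mm.
a = 144.16 > h_f = 100 mm: the block extends into the web. Split into flange-overhang and web parts.
C_f = 0.85 f'_c (b_f − b_w) h_f = 0.85 × 26.5 × (670 − 315) × 100 = 799638 N.
Remaining web compression depth: a_w = (T − C_f)/(0.85 f'_c b_w) = (2175600 − 799638)/(0.85 × 26.5 × 315) = 193.92 mm.
M_n = C_f(d − h_f/2) + (T − C_f)(d − a_w/2) = 799638 × (585 − 50) + 1375962 × (585 − 96.96) = 427.81 + 671.52 = 1099.33 × 10⁶ N·mm.
M_n = 1099.33 kN·m.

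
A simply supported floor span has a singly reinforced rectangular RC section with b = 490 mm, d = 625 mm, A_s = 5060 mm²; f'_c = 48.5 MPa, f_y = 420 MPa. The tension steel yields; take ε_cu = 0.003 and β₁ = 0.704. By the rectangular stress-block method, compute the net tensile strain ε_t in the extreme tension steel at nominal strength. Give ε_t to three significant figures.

a = A_s f_y/(0.85 f'_c b) = 105.21 mm.
β₁ = 0.704, so c = a/β₁ = 105.21/0.704 = 149.45 mm.
From the linear strain diagram with ε_cu = 0.003: ε_t = 0.003 (d − c)/c = 0.003 × (625 − 149.45)/149.45 = 0.00955.
Since ε_t ≥ 0.005, the section is tension-controlled.

ε_t ≈ 0.00955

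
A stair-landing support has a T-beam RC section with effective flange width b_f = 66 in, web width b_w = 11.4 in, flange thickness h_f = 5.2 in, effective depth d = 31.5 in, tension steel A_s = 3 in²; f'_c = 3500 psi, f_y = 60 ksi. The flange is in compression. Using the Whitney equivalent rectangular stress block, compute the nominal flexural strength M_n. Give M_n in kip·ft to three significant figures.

Tension: T = A_s f_y = 3 × 60 = 180 kips.
Try a within the flange: a = T/(0.85 f'_c b_f) = 180/(0.85 × 3.5 × 66) = 0.917 in.
Since a = 0.917 ≤ h_f = 5.2 in, the stress block lies entirely in the flange; analyse as a rectangular beam of width b_f.
M_n = T(d − a/2) = 180 × (31.5 − 0.4585) = 5587.5 kip·in.
M_n = 5587.5/12 = 465.63 kip·ft.

M_n ≈ 466 kip·ft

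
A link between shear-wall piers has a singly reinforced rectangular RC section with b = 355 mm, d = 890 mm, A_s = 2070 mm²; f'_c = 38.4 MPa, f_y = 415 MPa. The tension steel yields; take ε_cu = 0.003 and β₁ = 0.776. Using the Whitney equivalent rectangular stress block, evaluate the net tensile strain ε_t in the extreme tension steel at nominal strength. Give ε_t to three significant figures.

a = A_s f_y/(0.85 f'_c b) = 74.14 mm.
β₁ = 0.776, so c = a/β₁ = 74.14/0.776 = 95.54 mm.
From the linear strain diagram with ε_cu = 0.003: ε_t = 0.003 (d − c)/c = 0.003 × (890 − 95.54)/95.54 = 0.0249.
Since ε_t ≥ 0.005, the section is tension-controlled.

ε_t ≈ 0.0249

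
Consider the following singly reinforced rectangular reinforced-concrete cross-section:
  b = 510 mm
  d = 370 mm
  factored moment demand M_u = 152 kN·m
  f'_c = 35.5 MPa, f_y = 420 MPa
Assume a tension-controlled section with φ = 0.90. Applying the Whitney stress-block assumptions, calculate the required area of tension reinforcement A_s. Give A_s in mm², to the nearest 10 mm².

A_s ≈ 1130 mm²

M_n = M_u/φ = 152/0.90 = 168.889 kN·m.
With M_n = 0.85 f'_c a b (d − a/2), solve the quadratic for a:
a = d − √(d² − 2M_n/(0.85 f'_c b)) = 370 − √(370² − 2 × 168.889×10⁶/(0.85 × 35.5 × 510)) = 30.96 mm.
A_s = 0.85 f'_c a b / f_y = 0.85 × 35.5 × 30.96 × 510 / 420 = 1134.4 mm².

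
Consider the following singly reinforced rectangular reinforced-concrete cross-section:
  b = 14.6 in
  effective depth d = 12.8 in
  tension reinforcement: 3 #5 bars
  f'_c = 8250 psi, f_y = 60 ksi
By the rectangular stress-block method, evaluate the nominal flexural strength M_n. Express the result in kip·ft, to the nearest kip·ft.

M_n ≈ 58 kip·ft

A_s = 3 × 0.31 = 0.93 in².
T = A_s f_y = 0.93 × 60 = 55.8 kips.
a = T/(0.85 f'_c b) = 55.8/(0.85 × 8.25 × 14.6) = 0.545 in.
M_n = T(d − a/2) = 55.8 × (12.8 − 0.2725) = 699.0 kip·in = 699.0/12 = 58.25 kip·ft.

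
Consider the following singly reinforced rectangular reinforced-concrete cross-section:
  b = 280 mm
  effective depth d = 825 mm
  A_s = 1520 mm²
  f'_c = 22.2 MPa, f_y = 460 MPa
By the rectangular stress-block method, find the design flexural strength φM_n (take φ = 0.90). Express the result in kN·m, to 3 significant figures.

φM_n ≈ 478 kN·m

T = A_s f_y = 1520 × 460 = 699200 N = 699.2 kN.
From C = T: a = T/(0.85 f'_c b) = 699200/(0.85 × 22.2 × 280) = 132.33 mm.
M_n = T(d − a/2) = 699.2 kN × (825 − 66.165) mm = 530.58 kN·m.
φM_n = 0.90 × 530.58 = 477.52 kN·m.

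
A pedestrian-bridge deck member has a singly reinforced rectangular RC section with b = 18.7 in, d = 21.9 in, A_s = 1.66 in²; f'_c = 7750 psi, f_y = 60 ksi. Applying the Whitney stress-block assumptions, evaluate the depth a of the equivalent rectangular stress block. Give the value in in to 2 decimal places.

T = A_s f_y = 1.66 × 60 = 99.6 kips.
a = T/(0.85 f'_c b) = 99.6/(0.85 × 7.75 × 18.7) = 0.81 in.

a ≈ 0.81 in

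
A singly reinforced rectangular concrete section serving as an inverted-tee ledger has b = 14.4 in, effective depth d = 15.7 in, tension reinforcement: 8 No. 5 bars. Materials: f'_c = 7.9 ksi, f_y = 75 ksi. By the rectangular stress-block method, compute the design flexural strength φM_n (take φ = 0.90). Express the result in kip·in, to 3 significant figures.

φM_n ≈ 2470 kip·in

A_s = 8 × 0.31 = 2.48 in².
T = A_s f_y = 2.48 × 75 = 186 kips.
a = T/(0.85 f'_c b) = 186/(0.85 × 7.9 × 14.4) = 1.924 in.
M_n = T(d − a/2) = 186 × (15.7 − 0.962) = 2741.3 kip·in.
φM_n = 0.90 × 2741.3 = 2467.2 kip·in.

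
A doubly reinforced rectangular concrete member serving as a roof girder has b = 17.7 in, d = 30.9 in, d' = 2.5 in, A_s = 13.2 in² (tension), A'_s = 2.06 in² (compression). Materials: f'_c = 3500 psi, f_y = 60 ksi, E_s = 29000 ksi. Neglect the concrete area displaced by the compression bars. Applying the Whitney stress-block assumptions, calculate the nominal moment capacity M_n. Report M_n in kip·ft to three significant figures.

M_n ≈ 1660 kip·ft

Assume both steels yield.
a = (A_s − A'_s) f_y/(0.85 f'_c b) = (13.2 − 2.06) × 60/(0.85 × 3.5 × 17.7) = 12.693 in.
c = a/β₁ = 12.693/0.85 = 14.933 in; ε'_s = 0.003(c − d')/c = 0.0025 ≥ ε_y = 0.0021, so the compression steel yields.
M_n = (A_s − A'_s) f_y (d − a/2) + A'_s f_y (d − d') = 668.4 × (30.9 − 6.3465) + 123.6 × (30.9 − 2.5) = 16411.6 + 3510.2 = 19921.8 kip·in = 19921.8/12 = 1660.15 kip·ft.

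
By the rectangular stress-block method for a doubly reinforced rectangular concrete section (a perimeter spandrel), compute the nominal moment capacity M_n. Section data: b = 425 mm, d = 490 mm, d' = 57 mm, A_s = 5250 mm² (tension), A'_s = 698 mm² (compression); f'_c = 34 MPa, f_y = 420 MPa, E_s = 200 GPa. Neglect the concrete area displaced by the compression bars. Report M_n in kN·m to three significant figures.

Assume both tension and compression steel yield.
Net tension couple steel: A_s − A'_s = 4552 mm².
a = (A_s − A'_s) f_y / (0.85 f'_c b) = 1911840/(0.85 × 34 × 425) = 155.66 mm.
c = a/β₁ = 155.66/0.807 = 192.89 mm; ε'_s = 0.003(c − d')/c = 0.0021 ≥ f_y/E_s = 0.0021, so compression steel does yield.
M_n = (A_s − A'_s) f_y (d − a/2) + A'_s f_y (d − d') = [1911840 × (490 − 77.83) + 293160 × (490 − 57)] × 10⁻⁶ = 788.00 + 126.94 = 914.94 kN·m.

M_n ≈ 915 kN·m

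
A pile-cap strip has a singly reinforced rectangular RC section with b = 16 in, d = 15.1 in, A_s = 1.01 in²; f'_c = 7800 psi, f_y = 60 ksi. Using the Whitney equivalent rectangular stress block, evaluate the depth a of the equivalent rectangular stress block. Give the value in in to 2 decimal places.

T = A_s f_y = 1.01 × 60 = 60.6 kips.
a = T/(0.85 f'_c b) = 60.6/(0.85 × 7.8 × 16) = 0.57 in.

a ≈ 0.57 in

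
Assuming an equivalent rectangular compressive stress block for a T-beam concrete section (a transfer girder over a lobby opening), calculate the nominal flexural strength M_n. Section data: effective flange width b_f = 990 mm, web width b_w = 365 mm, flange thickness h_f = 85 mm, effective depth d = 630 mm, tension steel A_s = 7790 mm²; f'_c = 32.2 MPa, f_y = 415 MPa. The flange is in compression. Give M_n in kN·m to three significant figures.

M_n ≈ 1820 kN·m

Tension: T = A_s f_y = 7790 × 415 = 3232850 N.
Try a within the flange: a = T/(0.85 f'_c b_f) = 3232850/(0.85 × 32.2 × 990) = 119.31 mm.
a = 119.31 > h_f = 85 mm: the block extends into the web. Split into flange-overhang and web parts.
C_f = 0.85 f'_c (b_f − b_w) h_f = 0.85 × 32.2 × (990 − 365) × 85 = 1454031 N.
Remaining web compression depth: a_w = (T − C_f)/(0.85 f'_c b_w) = (3232850 − 1454031)/(0.85 × 32.2 × 365) = 178.06 mm.
M_n = C_f(d − h_f/2) + (T − C_f)(d − a_w/2) = 1454031 × (630 − 42.5) + 1778819 × (630 − 89.03) = 854.24 + 962.29 = 1816.53 × 10⁶ N·mm.
M_n = 1816.53 kN·m.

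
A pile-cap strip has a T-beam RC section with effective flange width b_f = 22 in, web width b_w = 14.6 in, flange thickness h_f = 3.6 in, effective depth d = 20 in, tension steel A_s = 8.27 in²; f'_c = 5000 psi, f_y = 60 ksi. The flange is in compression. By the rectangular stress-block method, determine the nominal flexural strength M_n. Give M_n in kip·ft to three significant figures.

M_n ≈ 712 kip·ft

Tension: T = A_s f_y = 8.27 × 60 = 496.2 kips.
Try a within the flange: a = T/(0.85 f'_c b_f) = 496.2/(0.85 × 5 × 22) = 5.307 in.
a = 5.307 > h_f = 3.6 in: the block extends into the web. Split into flange-overhang and web parts.
C_f = 0.85 f'_c (b_f − b_w) h_f = 0.85 × 5 × (22 − 14.6) × 3.6 = 113.2 kips.
Remaining web compression depth: a_w = (T − C_f)/(0.85 f'_c b_w) = (496.2 − 113.2)/(0.85 × 5 × 14.6) = 6.172 in.
M_n = C_f(d − h_f/2) + (T − C_f)(d − a_w/2) = 113.2 × (20 − 1.8) + 383 × (20 − 3.086) = 2060.2 + 6478.1 = 8538.3 kip·in.
M_n = 8538.3/12 = 711.53 kip·ft.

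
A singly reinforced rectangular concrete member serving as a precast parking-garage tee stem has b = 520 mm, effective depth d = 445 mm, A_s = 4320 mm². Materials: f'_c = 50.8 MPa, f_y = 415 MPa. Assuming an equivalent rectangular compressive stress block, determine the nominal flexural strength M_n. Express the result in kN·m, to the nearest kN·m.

M_n ≈ 726 kN·m

T = A_s f_y = 4320 × 415 = 1792800 N = 1792.8 kN.
From C = T: a = T/(0.85 f'_c b) = 1792800/(0.85 × 50.8 × 520) = 79.84 mm.
M_n = T(d − a/2) = 1792.8 kN × (445 − 39.92) mm = 726.23 kN·m.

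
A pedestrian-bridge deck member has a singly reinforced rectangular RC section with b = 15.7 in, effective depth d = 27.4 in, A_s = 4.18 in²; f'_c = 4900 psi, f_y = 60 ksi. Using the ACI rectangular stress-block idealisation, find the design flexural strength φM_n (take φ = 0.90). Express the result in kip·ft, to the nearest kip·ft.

T = A_s f_y = 4.18 × 60 = 250.8 kips.
a = T/(0.85 f'_c b) = 250.8/(0.85 × 4.9 × 15.7) = 3.835 in.
M_n = T(d − a/2) = 250.8 × (27.4 − 1.9175) = 6391.0 kip·in = 6391.0/12 = 532.58 kip·ft.
φM_n = 0.90 × 532.58 = 479.32 kip·ft.

φM_n ≈ 479 kip·ft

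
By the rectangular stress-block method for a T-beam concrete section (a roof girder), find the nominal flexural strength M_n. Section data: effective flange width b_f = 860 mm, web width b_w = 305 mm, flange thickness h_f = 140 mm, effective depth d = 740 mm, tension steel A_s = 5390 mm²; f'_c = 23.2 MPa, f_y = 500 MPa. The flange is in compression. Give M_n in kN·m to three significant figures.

M_n ≈ 1770 kN·m

Tension: T = A_s f_y = 5390 × 500 = 2695000 N.
Try a within the flange: a = T/(0.85 f'_c b_f) = 2695000/(0.85 × 23.2 × 860) = 158.91 mm.
a = 158.91 > h_f = 140 mm: the block extends into the web. Split into flange-overhang and web parts.
C_f = 0.85 f'_c (b_f − b_w) h_f = 0.85 × 23.2 × (860 − 305) × 140 = 1532244 N.
Remaining web compression depth: a_w = (T − C_f)/(0.85 f'_c b_w) = (2695000 − 1532244)/(0.85 × 23.2 × 305) = 193.32 mm.
M_n = C_f(d − h_f/2) + (T − C_f)(d − a_w/2) = 1532244 × (740 − 70) + 1162756 × (740 − 96.66) = 1026.60 + 748.05 = 1774.65 × 10⁶ N·mm.
M_n = 1774.65 kN·m.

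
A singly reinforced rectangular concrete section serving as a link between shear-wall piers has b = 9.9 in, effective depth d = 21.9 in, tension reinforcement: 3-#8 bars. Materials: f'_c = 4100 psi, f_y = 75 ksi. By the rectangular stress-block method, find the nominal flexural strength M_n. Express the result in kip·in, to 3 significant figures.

A_s = 3 × 0.79 = 2.37 in².
T = A_s f_y = 2.37 × 75 = 177.75 kips.
a = T/(0.85 f'_c b) = 177.75/(0.85 × 4.1 × 9.9) = 5.152 in.
M_n = T(d − a/2) = 177.75 × (21.9 − 2.576) = 3434.8 kip·in.

M_n ≈ 3430 kip·in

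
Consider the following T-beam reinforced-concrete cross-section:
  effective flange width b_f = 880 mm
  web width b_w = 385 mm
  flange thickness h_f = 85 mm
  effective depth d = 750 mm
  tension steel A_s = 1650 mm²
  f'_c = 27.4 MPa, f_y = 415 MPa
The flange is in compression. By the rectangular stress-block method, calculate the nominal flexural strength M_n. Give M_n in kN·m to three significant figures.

Tension: T = A_s f_y = 1650 × 415 = 684750 N.
Try a within the flange: a = T/(0.85 f'_c b_f) = 684750/(0.85 × 27.4 × 880) = 33.41 mm.
Since a = 33.41 ≤ h_f = 85 mm, the stress block lies entirely in the flange; analyse as a rectangular beam of width b_f.
M_n = T(d − a/2) = 684750 × (750 − 16.705) = 502.12 × 10⁶ N·mm.
M_n = 502.12 kN·m.

M_n ≈ 502 kN·m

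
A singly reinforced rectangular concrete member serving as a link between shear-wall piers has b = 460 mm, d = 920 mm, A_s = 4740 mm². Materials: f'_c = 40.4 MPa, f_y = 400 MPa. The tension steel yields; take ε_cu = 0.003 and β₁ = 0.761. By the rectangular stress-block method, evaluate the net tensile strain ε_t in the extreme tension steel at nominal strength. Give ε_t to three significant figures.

a = A_s f_y/(0.85 f'_c b) = 120.03 mm.
β₁ = 0.761, so c = a/β₁ = 120.03/0.761 = 157.73 mm.
From the linear strain diagram with ε_cu = 0.003: ε_t = 0.003 (d − c)/c = 0.003 × (920 − 157.73)/157.73 = 0.0145.
Since ε_t ≥ 0.005, the section is tension-controlled.

ε_t ≈ 0.0145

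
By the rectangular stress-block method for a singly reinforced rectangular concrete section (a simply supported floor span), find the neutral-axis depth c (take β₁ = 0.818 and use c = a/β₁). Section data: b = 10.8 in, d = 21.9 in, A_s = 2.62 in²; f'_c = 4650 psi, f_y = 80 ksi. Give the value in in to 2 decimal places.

c ≈ 6.00 in

T = A_s f_y = 2.62 × 80 = 209.6 kips.
a = T/(0.85 f'_c b) = 209.6/(0.85 × 4.65 × 10.8) = 4.9102 in.
With β₁ = 0.818, c = a/β₁ = 4.9102/0.818 = 6.00 in.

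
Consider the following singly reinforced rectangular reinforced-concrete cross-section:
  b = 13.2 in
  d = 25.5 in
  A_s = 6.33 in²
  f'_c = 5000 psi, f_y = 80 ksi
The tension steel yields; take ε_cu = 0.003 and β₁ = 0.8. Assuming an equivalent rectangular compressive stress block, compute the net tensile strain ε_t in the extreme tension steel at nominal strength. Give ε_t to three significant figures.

ε_t ≈ 0.00378

a = A_s f_y/(0.85 f'_c b) = 9.027 in.
β₁ = 0.8, so c = a/β₁ = 9.027/0.8 = 11.284 in.
From the linear strain diagram with ε_cu = 0.003: ε_t = 0.003 (d − c)/c = 0.003 × (25.5 − 11.284)/11.284 = 0.00378.
ε_t < 0.004 — the section is over-reinforced for flexure under ACI limits.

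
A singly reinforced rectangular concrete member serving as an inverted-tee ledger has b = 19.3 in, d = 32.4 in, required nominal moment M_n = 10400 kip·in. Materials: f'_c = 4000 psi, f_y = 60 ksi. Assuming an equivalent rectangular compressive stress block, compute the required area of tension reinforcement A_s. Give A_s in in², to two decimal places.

A_s ≈ 5.83 in²

From M_n = 0.85 f'_c a b (d − a/2):
a = d − √(d² − 2M_n/(0.85 f'_c b)) = 32.4 − √(32.4² − 2 × 10400/(0.85 × 4 × 19.3)) = 5.330 in.
A_s = 0.85 f'_c a b / f_y = 0.85 × 4 × 5.330 × 19.3 / 60 = 5.829 in².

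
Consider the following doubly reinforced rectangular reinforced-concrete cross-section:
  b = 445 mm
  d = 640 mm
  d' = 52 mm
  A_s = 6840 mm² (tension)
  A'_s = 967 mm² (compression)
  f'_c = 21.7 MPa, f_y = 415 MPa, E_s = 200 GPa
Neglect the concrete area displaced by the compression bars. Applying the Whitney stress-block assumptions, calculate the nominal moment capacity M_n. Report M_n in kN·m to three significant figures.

M_n ≈ 1430 kN·m

Assume both tension and compression steel yield.
Net tension couple steel: A_s − A'_s = 5873 mm².
a = (A_s − A'_s) f_y / (0.85 f'_c b) = 2437295/(0.85 × 21.7 × 445) = 296.94 mm.
c = a/β₁ = 296.94/0.85 = 349.34 mm; ε'_s = 0.003(c − d')/c = 0.0026 ≥ f_y/E_s = 0.0021, so compression steel does yield.
M_n = (A_s − A'_s) f_y (d − a/2) + A'_s f_y (d − d') = [2437295 × (640 − 148.47) + 401305 × (640 − 52)] × 10⁻⁶ = 1198.00 + 235.97 = 1433.97 kN·m.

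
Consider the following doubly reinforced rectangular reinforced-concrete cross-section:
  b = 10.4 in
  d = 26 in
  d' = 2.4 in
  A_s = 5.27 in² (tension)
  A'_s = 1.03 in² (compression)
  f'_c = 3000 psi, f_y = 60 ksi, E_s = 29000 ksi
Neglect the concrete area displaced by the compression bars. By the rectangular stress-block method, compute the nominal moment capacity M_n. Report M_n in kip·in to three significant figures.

M_n ≈ 6850 kip·in

Assume both steels yield.
a = (A_s − A'_s) f_y/(0.85 f'_c b) = (5.27 − 1.03) × 60/(0.85 × 3 × 10.4) = 9.593 in.
c = a/β₁ = 9.593/0.85 = 11.286 in; ε'_s = 0.003(c − d')/c = 0.0024 ≥ ε_y = 0.0021, so the compression steel yields.
M_n = (A_s − A'_s) f_y (d − a/2) + A'_s f_y (d − d') = 254.4 × (26 − 4.7965) + 61.8 × (26 − 2.4) = 5394.2 + 1458.5 = 6852.7 kip·in.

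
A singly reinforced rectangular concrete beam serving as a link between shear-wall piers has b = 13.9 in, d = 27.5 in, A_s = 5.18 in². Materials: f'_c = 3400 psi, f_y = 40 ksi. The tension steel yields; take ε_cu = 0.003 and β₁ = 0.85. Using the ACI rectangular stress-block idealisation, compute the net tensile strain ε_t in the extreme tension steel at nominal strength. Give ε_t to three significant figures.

a = A_s f_y/(0.85 f'_c b) = 5.158 in.
β₁ = 0.85, so c = a/β₁ = 5.158/0.85 = 6.068 in.
From the linear strain diagram with ε_cu = 0.003: ε_t = 0.003 (d − c)/c = 0.003 × (27.5 − 6.068)/6.068 = 0.0106.
Since ε_t ≥ 0.005, the section is tension-controlled.

ε_t ≈ 0.0106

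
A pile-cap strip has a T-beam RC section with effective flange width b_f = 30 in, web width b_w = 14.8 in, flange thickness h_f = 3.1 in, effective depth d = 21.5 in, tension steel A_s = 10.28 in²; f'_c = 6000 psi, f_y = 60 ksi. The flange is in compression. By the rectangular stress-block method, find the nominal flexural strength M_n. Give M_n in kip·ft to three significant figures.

Tension: T = A_s f_y = 10.28 × 60 = 616.8 kips.
Try a within the flange: a = T/(0.85 f'_c b_f) = 616.8/(0.85 × 6 × 30) = 4.031 in.
a = 4.031 > h_f = 3.1 in: the block extends into the web. Split into flange-overhang and web parts.
C_f = 0.85 f'_c (b_f − b_w) h_f = 0.85 × 6 × (30 − 14.8) × 3.1 = 240.3 kips.
Remaining web compression depth: a_w = (T − C_f)/(0.85 f'_c b_w) = (616.8 − 240.3)/(0.85 × 6 × 14.8) = 4.988 in.
M_n = C_f(d − h_f/2) + (T − C_f)(d − a_w/2) = 240.3 × (21.5 − 1.55) + 376.5 × (21.5 − 2.494) = 4794.0 + 7155.8 = 11949.8 kip·in.
M_n = 11949.8/12 = 995.82 kip·ft.

M_n ≈ 996 kip·ft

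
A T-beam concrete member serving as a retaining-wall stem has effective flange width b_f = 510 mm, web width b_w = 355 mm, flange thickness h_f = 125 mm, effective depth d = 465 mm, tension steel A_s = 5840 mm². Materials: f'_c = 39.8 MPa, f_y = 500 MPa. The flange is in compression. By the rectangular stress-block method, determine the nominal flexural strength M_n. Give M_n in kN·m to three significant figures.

Tension: T = A_s f_y = 5840 × 500 = 2920000 N.
Try a within the flange: a = T/(0.85 f'_c b_f) = 2920000/(0.85 × 39.8 × 510) = 169.24 mm.
a = 169.24 > h_f = 125 mm: the block extends into the web. Split into flange-overhang and web parts.
C_f = 0.85 f'_c (b_f − b_w) h_f = 0.85 × 39.8 × (510 − 355) × 125 = 655456 N.
Remaining web compression depth: a_w = (T − C_f)/(0.85 f'_c b_w) = (2920000 − 655456)/(0.85 × 39.8 × 355) = 188.56 mm.
M_n = C_f(d − h_f/2) + (T − C_f)(d − a_w/2) = 655456 × (465 − 62.5) + 2264544 × (465 − 94.28) = 263.82 + 839.51 = 1103.33 × 10⁶ N·mm.
M_n = 1103.33 kN·m.

M_n ≈ 1100 kN·m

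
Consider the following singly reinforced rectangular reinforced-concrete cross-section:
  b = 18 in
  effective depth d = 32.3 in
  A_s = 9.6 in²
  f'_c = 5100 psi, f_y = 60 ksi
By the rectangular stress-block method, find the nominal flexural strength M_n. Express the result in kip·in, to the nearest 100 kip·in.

T = A_s f_y = 9.6 × 60 = 576 kips.
a = T/(0.85 f'_c b) = 576/(0.85 × 5.1 × 18) = 7.382 in.
M_n = T(d − a/2) = 576 × (32.3 − 3.691) = 16478.8 kip·in.

M_n ≈ 16500 kip·in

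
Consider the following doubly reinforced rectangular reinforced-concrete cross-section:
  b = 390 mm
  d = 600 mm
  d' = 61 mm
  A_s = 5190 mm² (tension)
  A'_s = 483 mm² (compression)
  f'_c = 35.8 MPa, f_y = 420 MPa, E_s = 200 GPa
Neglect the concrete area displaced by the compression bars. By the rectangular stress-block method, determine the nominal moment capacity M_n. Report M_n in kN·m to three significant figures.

Assume both tension and compression steel yield.
Net tension couple steel: A_s − A'_s = 4707 mm².
a = (A_s − A'_s) f_y / (0.85 f'_c b) = 1976940/(0.85 × 35.8 × 390) = 166.58 mm.
c = a/β₁ = 166.58/0.794 = 209.80 mm; ε'_s = 0.003(c − d')/c = 0.0021 ≥ f_y/E_s = 0.0021, so compression steel does yield.
M_n = (A_s − A'_s) f_y (d − a/2) + A'_s f_y (d − d') = [1976940 × (600 − 83.29) + 202860 × (600 − 61)] × 10⁻⁶ = 1021.50 + 109.34 = 1130.84 kN·m.

M_n ≈ 1130 kN·m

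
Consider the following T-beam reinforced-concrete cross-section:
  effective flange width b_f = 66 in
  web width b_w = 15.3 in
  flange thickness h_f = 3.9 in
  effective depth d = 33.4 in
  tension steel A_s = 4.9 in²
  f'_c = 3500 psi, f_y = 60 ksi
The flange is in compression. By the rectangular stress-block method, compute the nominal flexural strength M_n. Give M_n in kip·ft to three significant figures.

M_n ≈ 800 kip·ft

Tension: T = A_s f_y = 4.9 × 60 = 294 kips.
Try a within the flange: a = T/(0.85 f'_c b_f) = 294/(0.85 × 3.5 × 66) = 1.497 in.
Since a = 1.497 ≤ h_f = 3.9 in, the stress block lies entirely in the flange; analyse as a rectangular beam of width b_f.
M_n = T(d − a/2) = 294 × (33.4 − 0.7485) = 9599.5 kip·in.
M_n = 9599.5/12 = 799.96 kip·ft.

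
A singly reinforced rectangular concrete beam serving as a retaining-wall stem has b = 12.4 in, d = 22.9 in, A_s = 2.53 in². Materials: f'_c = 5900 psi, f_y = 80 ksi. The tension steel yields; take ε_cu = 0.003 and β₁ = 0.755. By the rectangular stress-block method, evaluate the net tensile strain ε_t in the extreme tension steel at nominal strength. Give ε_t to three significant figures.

ε_t ≈ 0.0129

a = A_s f_y/(0.85 f'_c b) = 3.255 in.
β₁ = 0.755, so c = a/β₁ = 3.255/0.755 = 4.311 in.
From the linear strain diagram with ε_cu = 0.003: ε_t = 0.003 (d − c)/c = 0.003 × (22.9 − 4.311)/4.311 = 0.0129.
Since ε_t ≥ 0.005, the section is tension-controlled.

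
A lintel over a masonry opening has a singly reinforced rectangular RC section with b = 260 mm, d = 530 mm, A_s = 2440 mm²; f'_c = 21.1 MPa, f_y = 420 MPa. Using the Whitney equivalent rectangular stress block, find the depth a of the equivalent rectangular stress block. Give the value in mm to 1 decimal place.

a ≈ 219.8 mm

T = A_s f_y = 2440 × 420 = 1024800 N = 1024.8 kN.
Setting C = 0.85 f'_c a b equal to T: a = 1024800/(0.85 × 21.1 × 260) = 219.8 mm.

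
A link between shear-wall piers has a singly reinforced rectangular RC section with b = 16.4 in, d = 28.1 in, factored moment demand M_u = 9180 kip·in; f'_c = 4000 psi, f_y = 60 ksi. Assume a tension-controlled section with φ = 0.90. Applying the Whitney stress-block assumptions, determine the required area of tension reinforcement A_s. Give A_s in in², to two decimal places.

M_n = M_u/φ = 9180/0.90 = 10200 kip·in.
From M_n = 0.85 f'_c a b (d − a/2):
a = d − √(d² − 2M_n/(0.85 f'_c b)) = 28.1 − √(28.1² − 2 × 10200/(0.85 × 4 × 16.4)) = 7.515 in.
A_s = 0.85 f'_c a b / f_y = 0.85 × 4 × 7.515 × 16.4 / 60 = 6.984 in².

A_s ≈ 6.98 in²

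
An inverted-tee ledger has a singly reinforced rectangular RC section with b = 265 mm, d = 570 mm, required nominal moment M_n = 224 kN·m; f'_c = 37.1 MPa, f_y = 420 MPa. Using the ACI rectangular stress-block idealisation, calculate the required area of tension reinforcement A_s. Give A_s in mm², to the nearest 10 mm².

A_s ≈ 980 mm²

With M_n = 0.85 f'_c a b (d − a/2), solve the quadratic for a:
a = d − √(d² − 2M_n/(0.85 f'_c b)) = 570 − √(570² − 2 × 224×10⁶/(0.85 × 37.1 × 265)) = 49.14 mm.
A_s = 0.85 f'_c a b / f_y = 0.85 × 37.1 × 49.14 × 265 / 420 = 977.7 mm².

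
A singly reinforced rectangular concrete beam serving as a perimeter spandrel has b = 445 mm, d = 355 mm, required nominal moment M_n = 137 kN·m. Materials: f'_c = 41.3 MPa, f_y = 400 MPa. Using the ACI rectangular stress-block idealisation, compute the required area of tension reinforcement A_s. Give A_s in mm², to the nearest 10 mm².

With M_n = 0.85 f'_c a b (d − a/2), solve the quadratic for a:
a = d − √(d² − 2M_n/(0.85 f'_c b)) = 355 − √(355² − 2 × 137×10⁶/(0.85 × 41.3 × 445)) = 25.63 mm.
A_s = 0.85 f'_c a b / f_y = 0.85 × 41.3 × 25.63 × 445 / 400 = 1001.0 mm².

A_s ≈ 1000 mm²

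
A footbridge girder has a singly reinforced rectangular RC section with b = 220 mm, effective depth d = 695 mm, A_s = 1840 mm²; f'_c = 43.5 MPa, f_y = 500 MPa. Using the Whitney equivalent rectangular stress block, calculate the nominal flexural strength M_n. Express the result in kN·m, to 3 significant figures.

T = A_s f_y = 1840 × 500 = 920000 N = 920 kN.
From C = T: a = T/(0.85 f'_c b) = 920000/(0.85 × 43.5 × 220) = 113.10 mm.
M_n = T(d − a/2) = 920 kN × (695 − 56.55) mm = 587.37 kN·m.

M_n ≈ 587 kN·m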